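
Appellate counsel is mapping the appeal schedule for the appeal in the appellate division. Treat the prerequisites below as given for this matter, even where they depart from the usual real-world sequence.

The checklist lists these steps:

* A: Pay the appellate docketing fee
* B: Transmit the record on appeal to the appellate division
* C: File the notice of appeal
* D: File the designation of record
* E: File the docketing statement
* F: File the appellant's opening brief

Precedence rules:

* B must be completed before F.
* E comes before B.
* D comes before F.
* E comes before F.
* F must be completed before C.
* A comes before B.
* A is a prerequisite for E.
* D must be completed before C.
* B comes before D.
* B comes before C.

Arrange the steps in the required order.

A has no prerequisites → A first.
E needed A, now all done → E.
That leaves B as the only ready step → B.
Next only D has its prerequisites met → D.
F is the only step now ready → F.
C is the only step now ready → C.

A, E, B, D, F, C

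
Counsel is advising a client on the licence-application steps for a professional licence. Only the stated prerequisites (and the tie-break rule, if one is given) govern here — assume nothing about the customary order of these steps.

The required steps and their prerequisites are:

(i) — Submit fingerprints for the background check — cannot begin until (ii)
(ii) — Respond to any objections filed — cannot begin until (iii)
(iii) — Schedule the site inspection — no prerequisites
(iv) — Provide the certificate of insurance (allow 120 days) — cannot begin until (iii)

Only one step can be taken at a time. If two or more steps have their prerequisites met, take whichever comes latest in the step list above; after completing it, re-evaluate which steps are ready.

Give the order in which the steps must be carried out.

(iii) (iv) (ii) (i)

(iii) is the only step with nothing outstanding, so it goes first.
Now (iv) and (ii) have their prerequisites met. (iv) is listed later, so (iv) next.
(ii) is the only step now ready → (ii).
(i) needed (ii), now all done → (i).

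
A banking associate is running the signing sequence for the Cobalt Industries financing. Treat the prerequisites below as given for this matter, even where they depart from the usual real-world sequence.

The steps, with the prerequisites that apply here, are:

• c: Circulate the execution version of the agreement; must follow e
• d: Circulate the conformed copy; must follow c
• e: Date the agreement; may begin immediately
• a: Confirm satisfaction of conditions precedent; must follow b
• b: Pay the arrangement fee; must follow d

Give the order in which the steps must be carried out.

Only e has no prerequisites, so it is first.
c is the only step now ready → c.
d needed c, now all done → d.
b needed d, now all done → b.
a needed b, now all done → a.

e, c, d, b, a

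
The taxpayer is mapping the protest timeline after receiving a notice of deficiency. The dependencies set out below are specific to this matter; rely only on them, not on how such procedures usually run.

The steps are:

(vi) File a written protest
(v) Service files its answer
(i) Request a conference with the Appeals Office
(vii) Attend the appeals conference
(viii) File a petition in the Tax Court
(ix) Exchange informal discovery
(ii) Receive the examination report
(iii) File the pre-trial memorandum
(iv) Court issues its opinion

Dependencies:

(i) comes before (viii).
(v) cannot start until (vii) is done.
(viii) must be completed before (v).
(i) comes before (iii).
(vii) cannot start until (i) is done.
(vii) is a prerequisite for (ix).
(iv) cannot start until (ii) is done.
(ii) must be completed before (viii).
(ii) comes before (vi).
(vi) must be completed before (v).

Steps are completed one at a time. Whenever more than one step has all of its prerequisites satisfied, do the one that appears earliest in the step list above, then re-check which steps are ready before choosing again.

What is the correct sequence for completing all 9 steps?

(i) and (ii) have no prerequisites; (i) is listed earlier, so (i) is first.
(vii) and (iii) now also ready, so the ready set is {(vii), (ii), (iii)}; (vii) is listed earlier → (vii).
(ix), (ii) and (iii) are all available; (ix) is listed earlier → (ix).
(ii) and (iii) are both available; (ii) is listed earlier → (ii).
(vi), (viii) and (iv) now also ready, so the ready set is {(vi), (viii), (iii), (iv)}; (vi) is listed earlier → (vi).
Now (viii), (iii) and (iv) have their prerequisites met. (viii) is listed earlier, so (viii) next.
(v), (iii) and (iv) are all available; (v) is listed earlier → (v).
Now (iii) and (iv) have their prerequisites met. (iii) is listed earlier, so (iii) next.
That leaves (iv) as the only ready step → (iv).

(i), (vii), (ix), (ii), (vi), (viii), (v), (iii), (iv)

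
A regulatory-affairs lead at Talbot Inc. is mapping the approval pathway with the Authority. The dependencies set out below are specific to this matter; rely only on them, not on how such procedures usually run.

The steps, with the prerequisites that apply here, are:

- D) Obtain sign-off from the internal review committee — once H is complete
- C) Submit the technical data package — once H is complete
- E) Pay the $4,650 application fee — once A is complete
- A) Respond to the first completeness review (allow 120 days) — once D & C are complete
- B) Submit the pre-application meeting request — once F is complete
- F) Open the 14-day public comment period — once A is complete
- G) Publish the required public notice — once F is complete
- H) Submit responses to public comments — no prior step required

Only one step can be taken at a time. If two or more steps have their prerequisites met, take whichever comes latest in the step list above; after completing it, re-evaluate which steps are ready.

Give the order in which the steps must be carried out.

H C D A F G B E

H is the only step with nothing outstanding, so it goes first.
C and D are both available; C is listed later → C.
D needed H, now all done → D.
Next only A has its prerequisites met → A.
F and E are both available; F is listed later → F.
G and B now also ready, so the ready set is {G, B, E}; G is listed later → G.
Now B and E have their prerequisites met. B is listed later, so B next.
That leaves E as the only ready step → E.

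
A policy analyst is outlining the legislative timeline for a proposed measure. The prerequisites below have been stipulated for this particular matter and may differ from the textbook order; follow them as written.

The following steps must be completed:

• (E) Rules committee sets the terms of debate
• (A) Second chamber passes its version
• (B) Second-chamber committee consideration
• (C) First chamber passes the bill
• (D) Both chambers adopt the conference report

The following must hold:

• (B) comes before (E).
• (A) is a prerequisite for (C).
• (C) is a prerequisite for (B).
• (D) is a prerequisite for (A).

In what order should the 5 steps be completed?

(D) → (A) → (C) → (B) → (E)

Only (D) has no prerequisites, so it is first.
That leaves (A) as the only ready step → (A).
(C) needed (A), now all done → (C).
That leaves (B) as the only ready step → (B).
That leaves (E) as the only ready step → (E).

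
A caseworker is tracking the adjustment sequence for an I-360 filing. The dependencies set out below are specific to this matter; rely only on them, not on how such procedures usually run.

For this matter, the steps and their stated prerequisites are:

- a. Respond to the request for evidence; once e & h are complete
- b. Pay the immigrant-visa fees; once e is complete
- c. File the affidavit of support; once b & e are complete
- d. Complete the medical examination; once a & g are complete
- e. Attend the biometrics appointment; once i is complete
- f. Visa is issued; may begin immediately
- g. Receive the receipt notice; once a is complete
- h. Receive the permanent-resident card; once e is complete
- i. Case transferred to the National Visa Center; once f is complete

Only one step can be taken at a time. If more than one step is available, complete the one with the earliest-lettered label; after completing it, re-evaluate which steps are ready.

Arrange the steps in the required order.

f i e b c h a g d

f has no prerequisites → f first.
i needed f, now all done → i.
e is the only step now ready → e.
b and h are both available; b has the earlier label → b.
c and h are both available; c has the earlier label → c.
h needed e, now all done → h.
Next only a has its prerequisites met → a.
g needed a, now all done → g.
d needed a and g, now all done → d.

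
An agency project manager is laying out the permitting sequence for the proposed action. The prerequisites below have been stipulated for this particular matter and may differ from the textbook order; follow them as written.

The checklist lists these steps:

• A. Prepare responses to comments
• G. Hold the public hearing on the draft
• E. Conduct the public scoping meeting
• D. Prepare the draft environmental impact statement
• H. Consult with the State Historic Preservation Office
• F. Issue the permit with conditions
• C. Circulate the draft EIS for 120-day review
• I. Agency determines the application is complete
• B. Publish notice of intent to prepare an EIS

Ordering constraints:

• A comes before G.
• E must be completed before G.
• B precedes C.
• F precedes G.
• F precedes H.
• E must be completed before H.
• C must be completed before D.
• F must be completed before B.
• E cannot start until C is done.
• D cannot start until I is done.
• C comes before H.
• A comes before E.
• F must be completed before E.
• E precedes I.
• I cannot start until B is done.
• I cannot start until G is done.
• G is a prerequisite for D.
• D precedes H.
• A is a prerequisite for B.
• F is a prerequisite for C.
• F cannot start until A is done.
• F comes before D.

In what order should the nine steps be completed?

A, F, B, C, E, G, I, D, H

A has no prerequisites → A first.
F needed A, now all done → F.
That leaves B as the only ready step → B.
C needed F and B, now all done → C.
E is the only step now ready → E.
That leaves G as the only ready step → G.
Next only I has its prerequisites met → I.
D needed G, F, C and I, now all done → D.
H needed E, D, F and C, now all done → H.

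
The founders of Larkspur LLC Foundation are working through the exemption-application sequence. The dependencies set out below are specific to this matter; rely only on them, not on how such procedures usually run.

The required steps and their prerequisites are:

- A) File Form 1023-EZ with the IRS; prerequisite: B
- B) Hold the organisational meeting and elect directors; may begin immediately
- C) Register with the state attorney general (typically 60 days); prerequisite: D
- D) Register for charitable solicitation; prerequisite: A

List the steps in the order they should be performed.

B has no prerequisites → B first.
A is the only step now ready → A.
D needed A, now all done → D.
That leaves C as the only ready step → C.

B, A, D, C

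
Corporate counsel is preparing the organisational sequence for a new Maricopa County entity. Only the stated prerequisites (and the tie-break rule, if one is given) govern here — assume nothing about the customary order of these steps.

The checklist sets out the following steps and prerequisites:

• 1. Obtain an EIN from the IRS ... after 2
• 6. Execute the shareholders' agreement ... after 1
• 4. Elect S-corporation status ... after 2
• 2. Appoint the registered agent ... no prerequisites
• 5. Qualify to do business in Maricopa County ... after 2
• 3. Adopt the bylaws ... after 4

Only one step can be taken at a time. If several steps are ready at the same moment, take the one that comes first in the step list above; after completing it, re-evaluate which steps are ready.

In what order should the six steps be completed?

2, 1, 6, 4, 5, 3

2 has no prerequisites → 2 first.
Ready: 1, 4 and 5. 1 is listed earlier → 1.
6 now also ready, so the ready set is {6, 4, 5}; 6 is listed earlier → 6.
Ready: 4 and 5. 4 is listed earlier → 4.
3 now also ready, so the ready set is {5, 3}; 5 is listed earlier → 5.
3 is the only step now ready → 3.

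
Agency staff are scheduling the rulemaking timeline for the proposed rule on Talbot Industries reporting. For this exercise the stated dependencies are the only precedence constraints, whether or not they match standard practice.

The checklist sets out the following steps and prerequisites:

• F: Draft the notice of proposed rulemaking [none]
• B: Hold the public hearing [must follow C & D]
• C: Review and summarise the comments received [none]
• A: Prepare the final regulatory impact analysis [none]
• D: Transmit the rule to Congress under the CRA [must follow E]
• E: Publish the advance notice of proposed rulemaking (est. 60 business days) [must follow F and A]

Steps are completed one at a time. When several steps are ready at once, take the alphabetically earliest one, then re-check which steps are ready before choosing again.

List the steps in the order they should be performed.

A, C and F have no prerequisites; A has the earlier label, so A is first.
Now C and F have their prerequisites met. C has the earlier label, so C next.
Next only F has its prerequisites met → F.
Next only E has its prerequisites met → E.
That leaves D as the only ready step → D.
Next only B has its prerequisites met → B.

A, C, F, E, D, B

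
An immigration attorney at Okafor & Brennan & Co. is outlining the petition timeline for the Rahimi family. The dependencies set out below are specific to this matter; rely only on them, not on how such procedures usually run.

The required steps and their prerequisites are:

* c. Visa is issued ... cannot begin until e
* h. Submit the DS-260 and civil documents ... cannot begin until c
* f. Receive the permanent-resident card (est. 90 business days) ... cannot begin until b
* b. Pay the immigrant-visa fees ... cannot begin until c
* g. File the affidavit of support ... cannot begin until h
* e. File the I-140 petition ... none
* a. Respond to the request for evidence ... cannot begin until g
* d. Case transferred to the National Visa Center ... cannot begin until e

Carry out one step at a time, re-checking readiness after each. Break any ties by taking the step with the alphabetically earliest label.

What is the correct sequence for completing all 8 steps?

e is the only step with nothing outstanding, so it goes first.
Ready: c and d. c has the earlier label → c.
b, d and h are all available; b has the earlier label → b.
d, f and h are all available; d has the earlier label → d.
f and h are both available; f has the earlier label → f.
h needed c, now all done → h.
g needed h, now all done → g.
That leaves a as the only ready step → a.

e c b d f h g a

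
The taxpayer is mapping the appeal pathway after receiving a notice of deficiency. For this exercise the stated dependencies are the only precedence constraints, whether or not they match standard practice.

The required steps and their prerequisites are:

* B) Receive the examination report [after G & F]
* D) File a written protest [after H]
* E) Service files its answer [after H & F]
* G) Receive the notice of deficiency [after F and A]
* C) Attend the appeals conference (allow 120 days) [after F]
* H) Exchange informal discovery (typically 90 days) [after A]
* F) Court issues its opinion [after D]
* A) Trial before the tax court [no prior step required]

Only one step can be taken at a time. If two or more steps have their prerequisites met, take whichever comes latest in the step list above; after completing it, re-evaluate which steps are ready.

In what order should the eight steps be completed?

A has no prerequisites → A first.
H is the only step now ready → H.
D is the only step now ready → D.
F needed D, now all done → F.
C, G and E are all available; C is listed later → C.
G and E are both available; G is listed later → G.
Now E and B have their prerequisites met. E is listed later, so E next.
Next only B has its prerequisites met → B.

A, H, D, F, C, G, E, B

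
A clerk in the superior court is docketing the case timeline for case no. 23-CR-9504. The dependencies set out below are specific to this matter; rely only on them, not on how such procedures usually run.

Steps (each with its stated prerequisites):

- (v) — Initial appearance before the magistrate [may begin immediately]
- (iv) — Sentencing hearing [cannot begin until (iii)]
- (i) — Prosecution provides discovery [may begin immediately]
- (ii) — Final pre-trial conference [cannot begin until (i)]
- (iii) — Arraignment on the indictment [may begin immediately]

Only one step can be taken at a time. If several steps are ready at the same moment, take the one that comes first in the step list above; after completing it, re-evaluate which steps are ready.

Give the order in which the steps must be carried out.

Nothing is required for (v), (i) and (iii). (v) is listed earlier → (v) first.
Now (i) and (iii) have their prerequisites met. (i) is listed earlier, so (i) next.
Now (ii) and (iii) have their prerequisites met. (ii) is listed earlier, so (ii) next.
(iii) is the only step now ready → (iii).
Next only (iv) has its prerequisites met → (iv).

(v), (i), (ii), (iii), (iv)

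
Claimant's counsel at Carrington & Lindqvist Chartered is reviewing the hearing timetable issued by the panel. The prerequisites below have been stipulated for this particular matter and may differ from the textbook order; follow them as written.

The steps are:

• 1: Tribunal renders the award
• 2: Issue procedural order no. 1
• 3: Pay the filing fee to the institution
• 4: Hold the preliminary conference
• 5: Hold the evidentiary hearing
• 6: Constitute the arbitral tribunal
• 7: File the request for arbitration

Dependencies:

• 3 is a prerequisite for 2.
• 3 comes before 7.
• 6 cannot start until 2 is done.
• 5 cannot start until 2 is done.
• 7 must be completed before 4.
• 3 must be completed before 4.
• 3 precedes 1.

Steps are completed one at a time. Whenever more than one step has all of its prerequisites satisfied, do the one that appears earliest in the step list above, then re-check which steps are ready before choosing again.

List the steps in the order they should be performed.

3 is the only step with nothing outstanding, so it goes first.
Now 1, 2 and 7 have their prerequisites met. 1 is listed earlier, so 1 next.
2 and 7 are both available; 2 is listed earlier → 2.
5 and 6 now also ready, so the ready set is {5, 6, 7}; 5 is listed earlier → 5.
Now 6 and 7 have their prerequisites met. 6 is listed earlier, so 6 next.
7 needed 3, now all done → 7.
4 needed 3 and 7, now all done → 4.

3 → 1 → 2 → 5 → 6 → 7 → 4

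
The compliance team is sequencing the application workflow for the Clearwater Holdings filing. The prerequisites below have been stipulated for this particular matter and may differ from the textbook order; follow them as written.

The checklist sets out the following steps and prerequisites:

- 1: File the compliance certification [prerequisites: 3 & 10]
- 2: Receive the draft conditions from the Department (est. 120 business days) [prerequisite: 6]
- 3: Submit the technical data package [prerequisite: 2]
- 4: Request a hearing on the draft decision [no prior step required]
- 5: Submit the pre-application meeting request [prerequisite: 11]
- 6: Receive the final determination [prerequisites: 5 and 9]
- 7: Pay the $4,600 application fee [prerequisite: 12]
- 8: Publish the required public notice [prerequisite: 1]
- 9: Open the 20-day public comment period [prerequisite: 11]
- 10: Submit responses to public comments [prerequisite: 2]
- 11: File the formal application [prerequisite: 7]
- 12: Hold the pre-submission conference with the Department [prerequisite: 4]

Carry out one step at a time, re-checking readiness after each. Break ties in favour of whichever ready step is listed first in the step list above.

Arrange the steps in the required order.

4, 12, 7, 11, 5, 9, 6, 2, 3, 10, 1, 8

4 is the only step with nothing outstanding, so it goes first.
12 needed 4, now all done → 12.
7 needed 12, now all done → 7.
11 needed 7, now all done → 11.
5 and 9 are both available; 5 is listed earlier → 5.
9 is the only step now ready → 9.
6 is the only step now ready → 6.
That leaves 2 as the only ready step → 2.
3 and 10 are both available; 3 is listed earlier → 3.
10 needed 2, now all done → 10.
1 needed 3 and 10, now all done → 1.
8 is the only step now ready → 8.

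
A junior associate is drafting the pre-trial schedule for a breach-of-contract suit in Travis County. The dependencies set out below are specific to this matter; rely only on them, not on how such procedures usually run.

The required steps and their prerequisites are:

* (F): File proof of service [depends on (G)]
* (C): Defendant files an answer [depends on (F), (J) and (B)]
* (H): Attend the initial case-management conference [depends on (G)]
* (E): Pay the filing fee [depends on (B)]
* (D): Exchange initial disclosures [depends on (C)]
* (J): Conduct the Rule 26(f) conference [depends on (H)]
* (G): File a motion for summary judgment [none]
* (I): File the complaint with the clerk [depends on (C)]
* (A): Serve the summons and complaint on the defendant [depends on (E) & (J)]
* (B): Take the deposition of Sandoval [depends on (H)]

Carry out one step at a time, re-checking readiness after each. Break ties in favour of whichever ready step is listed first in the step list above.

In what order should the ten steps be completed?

Only (G) has no prerequisites, so it is first.
Ready: (F) and (H). (F) is listed earlier → (F).
(H) needed (G), now all done → (H).
(J) and (B) are both available; (J) is listed earlier → (J).
Next only (B) has its prerequisites met → (B).
Now (C) and (E) have their prerequisites met. (C) is listed earlier, so (C) next.
(D) and (I) now also ready, so the ready set is {(E), (D), (I)}; (E) is listed earlier → (E).
(A) now also ready, so the ready set is {(D), (I), (A)}; (D) is listed earlier → (D).
Ready: (I) and (A). (I) is listed earlier → (I).
(A) needed (E) and (J), now all done → (A).

(G), (F), (H), (J), (B), (C), (E), (D), (I), (A)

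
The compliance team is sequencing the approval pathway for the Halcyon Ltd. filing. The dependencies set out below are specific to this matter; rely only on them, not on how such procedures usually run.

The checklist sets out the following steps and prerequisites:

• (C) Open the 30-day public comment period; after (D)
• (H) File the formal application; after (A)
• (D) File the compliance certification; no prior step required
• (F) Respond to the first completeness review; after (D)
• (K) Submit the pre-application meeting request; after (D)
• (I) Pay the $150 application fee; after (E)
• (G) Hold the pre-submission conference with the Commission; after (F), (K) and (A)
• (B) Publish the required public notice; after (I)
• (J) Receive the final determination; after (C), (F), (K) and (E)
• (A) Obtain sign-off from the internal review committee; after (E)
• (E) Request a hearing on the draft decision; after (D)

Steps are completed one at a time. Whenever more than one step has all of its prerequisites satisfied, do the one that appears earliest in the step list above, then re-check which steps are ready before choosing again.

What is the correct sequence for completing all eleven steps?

(D) → (C) → (F) → (K) → (E) → (I) → (B) → (J) → (A) → (H) → (G)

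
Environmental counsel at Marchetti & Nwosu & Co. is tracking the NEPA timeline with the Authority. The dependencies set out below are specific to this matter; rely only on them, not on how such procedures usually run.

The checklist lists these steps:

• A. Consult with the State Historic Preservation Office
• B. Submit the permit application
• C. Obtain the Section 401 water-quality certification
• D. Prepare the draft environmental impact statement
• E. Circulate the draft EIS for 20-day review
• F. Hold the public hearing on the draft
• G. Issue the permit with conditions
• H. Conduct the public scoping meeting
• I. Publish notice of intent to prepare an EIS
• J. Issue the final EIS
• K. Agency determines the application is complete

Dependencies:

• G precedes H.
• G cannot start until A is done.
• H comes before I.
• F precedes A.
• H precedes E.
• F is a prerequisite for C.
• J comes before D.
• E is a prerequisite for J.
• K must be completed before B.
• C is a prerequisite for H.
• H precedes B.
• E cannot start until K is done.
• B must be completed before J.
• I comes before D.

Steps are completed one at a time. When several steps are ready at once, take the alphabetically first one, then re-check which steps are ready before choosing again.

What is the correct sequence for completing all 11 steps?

Nothing is required for F and K. F has the earlier label → F first.
Now A, C and K have their prerequisites met. A has the earlier label, so A next.
G now also ready, so the ready set is {C, G, K}; C has the earlier label → C.
Now G and K have their prerequisites met. G has the earlier label, so G next.
H now also ready, so the ready set is {H, K}; H has the earlier label → H.
I now also ready, so the ready set is {I, K}; I has the earlier label → I.
That leaves K as the only ready step → K.
Now B and E have their prerequisites met. B has the earlier label, so B next.
E needed H and K, now all done → E.
Next only J has its prerequisites met → J.
Next only D has its prerequisites met → D.

F, A, C, G, H, I, K, B, E, J, D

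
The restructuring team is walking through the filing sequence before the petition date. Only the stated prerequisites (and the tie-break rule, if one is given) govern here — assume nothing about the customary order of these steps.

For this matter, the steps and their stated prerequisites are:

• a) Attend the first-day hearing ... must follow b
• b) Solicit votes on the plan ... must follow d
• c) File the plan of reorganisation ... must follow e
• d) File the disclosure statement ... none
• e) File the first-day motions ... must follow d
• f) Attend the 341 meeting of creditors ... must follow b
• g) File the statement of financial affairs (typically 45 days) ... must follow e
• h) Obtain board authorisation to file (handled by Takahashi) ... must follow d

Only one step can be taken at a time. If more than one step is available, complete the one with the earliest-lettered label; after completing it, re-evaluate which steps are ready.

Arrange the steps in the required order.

d, b, a, e, c, f, g, h

d is the only step with nothing outstanding, so it goes first.
b, e and h are all available; b has the earlier label → b.
Ready: a, e, f and h. a has the earlier label → a.
Now e, f and h have their prerequisites met. e has the earlier label, so e next.
Ready: c, f, g and h. c has the earlier label → c.
Now f, g and h have their prerequisites met. f has the earlier label, so f next.
Now g and h have their prerequisites met. g has the earlier label, so g next.
h needed d, now all done → h.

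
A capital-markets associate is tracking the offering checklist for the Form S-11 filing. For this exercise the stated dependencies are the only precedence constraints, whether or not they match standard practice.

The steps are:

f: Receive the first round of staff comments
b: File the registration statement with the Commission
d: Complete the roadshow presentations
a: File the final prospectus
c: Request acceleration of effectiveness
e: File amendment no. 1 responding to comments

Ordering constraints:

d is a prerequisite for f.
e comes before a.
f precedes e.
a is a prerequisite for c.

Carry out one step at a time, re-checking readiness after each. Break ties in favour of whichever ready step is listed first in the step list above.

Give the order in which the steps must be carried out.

b, d, f, e, a, c

Nothing is required for b and d. b is listed earlier → b first.
d is the only step now ready → d.
f needed d, now all done → f.
e needed f, now all done → e.
a is the only step now ready → a.
That leaves c as the only ready step → c.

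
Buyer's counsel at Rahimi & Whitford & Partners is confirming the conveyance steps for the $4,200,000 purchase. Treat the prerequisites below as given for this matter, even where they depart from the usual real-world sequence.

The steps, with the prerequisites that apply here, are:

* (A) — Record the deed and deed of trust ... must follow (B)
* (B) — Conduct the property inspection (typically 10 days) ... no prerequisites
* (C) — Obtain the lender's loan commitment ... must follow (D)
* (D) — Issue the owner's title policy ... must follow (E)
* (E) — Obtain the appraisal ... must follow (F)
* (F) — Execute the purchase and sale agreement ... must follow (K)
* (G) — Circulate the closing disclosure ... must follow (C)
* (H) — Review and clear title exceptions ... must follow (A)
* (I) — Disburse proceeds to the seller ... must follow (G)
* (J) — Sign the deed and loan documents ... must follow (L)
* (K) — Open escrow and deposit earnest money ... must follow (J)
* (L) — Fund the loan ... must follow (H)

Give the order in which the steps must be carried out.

(B), (A), (H), (L), (J), (K), (F), (E), (D), (C), (G), (I)

(B) is the only step with nothing outstanding, so it goes first.
(A) needed (B), now all done → (A).
(H) is the only step now ready → (H).
Next only (L) has its prerequisites met → (L).
Next only (J) has its prerequisites met → (J).
That leaves (K) as the only ready step → (K).
That leaves (F) as the only ready step → (F).
(E) is the only step now ready → (E).
(D) is the only step now ready → (D).
Next only (C) has its prerequisites met → (C).
Next only (G) has its prerequisites met → (G).
That leaves (I) as the only ready step → (I).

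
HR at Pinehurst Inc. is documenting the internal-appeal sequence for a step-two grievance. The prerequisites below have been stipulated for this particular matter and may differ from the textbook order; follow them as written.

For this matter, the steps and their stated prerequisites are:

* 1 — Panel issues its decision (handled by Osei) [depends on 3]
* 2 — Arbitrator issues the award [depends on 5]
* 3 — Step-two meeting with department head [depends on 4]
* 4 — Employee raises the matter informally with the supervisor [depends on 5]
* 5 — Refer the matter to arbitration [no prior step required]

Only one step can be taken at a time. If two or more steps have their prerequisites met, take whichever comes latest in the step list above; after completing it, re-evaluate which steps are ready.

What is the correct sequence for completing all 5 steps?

5, 4, 3, 2, 1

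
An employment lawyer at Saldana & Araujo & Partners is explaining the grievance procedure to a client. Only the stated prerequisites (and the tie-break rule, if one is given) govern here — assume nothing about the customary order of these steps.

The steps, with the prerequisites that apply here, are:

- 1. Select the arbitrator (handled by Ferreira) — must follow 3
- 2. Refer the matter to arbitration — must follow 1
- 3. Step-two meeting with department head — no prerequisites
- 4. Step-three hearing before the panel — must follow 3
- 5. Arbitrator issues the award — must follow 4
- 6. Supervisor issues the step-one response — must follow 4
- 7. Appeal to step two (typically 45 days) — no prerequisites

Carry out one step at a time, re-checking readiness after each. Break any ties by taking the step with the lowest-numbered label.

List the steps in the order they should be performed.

Nothing is required for 3 and 7. 3 has the earlier label → 3 first.
Now 1, 4 and 7 have their prerequisites met. 1 has the earlier label, so 1 next.
Ready: 2, 4 and 7. 2 has the earlier label → 2.
4 and 7 are both available; 4 has the earlier label → 4.
5 and 6 now also ready, so the ready set is {5, 6, 7}; 5 has the earlier label → 5.
6 and 7 are both available; 6 has the earlier label → 6.
That leaves 7 as the only ready step → 7.

3 → 1 → 2 → 4 → 5 → 6 → 7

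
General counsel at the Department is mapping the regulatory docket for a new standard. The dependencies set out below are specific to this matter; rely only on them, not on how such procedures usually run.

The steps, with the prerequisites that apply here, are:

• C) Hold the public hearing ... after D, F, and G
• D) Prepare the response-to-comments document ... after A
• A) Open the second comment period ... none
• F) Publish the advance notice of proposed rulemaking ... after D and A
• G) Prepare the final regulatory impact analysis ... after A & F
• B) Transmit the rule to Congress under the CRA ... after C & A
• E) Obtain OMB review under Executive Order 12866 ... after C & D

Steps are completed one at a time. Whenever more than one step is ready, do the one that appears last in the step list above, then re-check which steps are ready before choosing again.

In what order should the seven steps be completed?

A → D → F → G → C → E → B

A is the only step with nothing outstanding, so it goes first.
D needed A, now all done → D.
That leaves F as the only ready step → F.
G needed F and A, now all done → G.
That leaves C as the only ready step → C.
Ready: E and B. E is listed later → E.
B needed A and C, now all done → B.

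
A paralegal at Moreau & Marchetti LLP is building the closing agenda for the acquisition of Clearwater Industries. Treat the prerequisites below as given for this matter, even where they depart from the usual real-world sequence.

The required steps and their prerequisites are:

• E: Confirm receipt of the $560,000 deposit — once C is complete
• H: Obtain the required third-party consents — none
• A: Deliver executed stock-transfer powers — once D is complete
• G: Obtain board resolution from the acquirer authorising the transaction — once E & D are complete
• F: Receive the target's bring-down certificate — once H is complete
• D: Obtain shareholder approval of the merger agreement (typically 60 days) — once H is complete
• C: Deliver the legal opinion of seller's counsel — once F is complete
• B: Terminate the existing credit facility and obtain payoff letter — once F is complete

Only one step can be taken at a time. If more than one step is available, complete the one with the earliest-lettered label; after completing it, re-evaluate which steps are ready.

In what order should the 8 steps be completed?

H has no prerequisites → H first.
D and F are both available; D has the earlier label → D.
Ready: A and F. A has the earlier label → A.
That leaves F as the only ready step → F.
Now B and C have their prerequisites met. B has the earlier label, so B next.
That leaves C as the only ready step → C.
That leaves E as the only ready step → E.
G needed D and E, now all done → G.

H → D → A → F → B → C → E → G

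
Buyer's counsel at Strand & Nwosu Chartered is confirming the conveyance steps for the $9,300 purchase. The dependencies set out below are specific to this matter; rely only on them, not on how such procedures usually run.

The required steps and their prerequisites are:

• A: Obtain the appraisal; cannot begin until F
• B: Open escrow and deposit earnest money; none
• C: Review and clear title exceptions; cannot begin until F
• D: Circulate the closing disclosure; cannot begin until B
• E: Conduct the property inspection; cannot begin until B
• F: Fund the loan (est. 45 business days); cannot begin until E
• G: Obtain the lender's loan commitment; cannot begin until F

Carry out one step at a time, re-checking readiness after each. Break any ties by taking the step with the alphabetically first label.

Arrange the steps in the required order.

B → D → E → F → A → C → G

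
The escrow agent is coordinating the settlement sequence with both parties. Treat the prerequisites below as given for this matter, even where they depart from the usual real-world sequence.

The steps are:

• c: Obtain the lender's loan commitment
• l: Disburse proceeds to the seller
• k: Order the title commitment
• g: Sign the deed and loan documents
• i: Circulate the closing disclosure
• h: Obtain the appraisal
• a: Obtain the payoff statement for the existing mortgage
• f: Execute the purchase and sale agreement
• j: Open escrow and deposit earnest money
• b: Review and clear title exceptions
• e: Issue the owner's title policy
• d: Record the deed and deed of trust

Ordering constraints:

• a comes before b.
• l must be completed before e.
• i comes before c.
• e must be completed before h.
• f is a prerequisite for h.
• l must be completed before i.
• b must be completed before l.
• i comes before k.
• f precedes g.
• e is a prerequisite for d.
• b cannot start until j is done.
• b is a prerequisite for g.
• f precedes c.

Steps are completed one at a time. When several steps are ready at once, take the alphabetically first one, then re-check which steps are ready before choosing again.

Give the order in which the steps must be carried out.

a, f and j have no prerequisites; a has the earlier label, so a is first.
Ready: f and j. f has the earlier label → f.
That leaves j as the only ready step → j.
b needed a and j, now all done → b.
Ready: g and l. g has the earlier label → g.
l needed b, now all done → l.
Now e and i have their prerequisites met. e has the earlier label, so e next.
Now d, h and i have their prerequisites met. d has the earlier label, so d next.
Ready: h and i. h has the earlier label → h.
That leaves i as the only ready step → i.
Now c and k have their prerequisites met. c has the earlier label, so c next.
k needed i, now all done → k.

a, f, j, b, g, l, e, d, h, i, c, k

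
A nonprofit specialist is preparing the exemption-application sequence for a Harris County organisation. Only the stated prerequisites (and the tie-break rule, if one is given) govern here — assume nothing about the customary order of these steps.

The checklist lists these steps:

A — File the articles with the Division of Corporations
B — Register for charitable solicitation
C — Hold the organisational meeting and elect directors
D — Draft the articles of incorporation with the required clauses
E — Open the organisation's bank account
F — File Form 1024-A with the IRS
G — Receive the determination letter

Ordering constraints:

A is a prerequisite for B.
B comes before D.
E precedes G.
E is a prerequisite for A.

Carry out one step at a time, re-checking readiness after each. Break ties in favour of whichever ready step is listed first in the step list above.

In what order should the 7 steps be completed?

C E A B D F G

C, E and F have no prerequisites; C is listed earlier, so C is first.
Now E and F have their prerequisites met. E is listed earlier, so E next.
A, F and G are all available; A is listed earlier → A.
B now also ready, so the ready set is {B, F, G}; B is listed earlier → B.
Now D, F and G have their prerequisites met. D is listed earlier, so D next.
Now F and G have their prerequisites met. F is listed earlier, so F next.
Next only G has its prerequisites met → G.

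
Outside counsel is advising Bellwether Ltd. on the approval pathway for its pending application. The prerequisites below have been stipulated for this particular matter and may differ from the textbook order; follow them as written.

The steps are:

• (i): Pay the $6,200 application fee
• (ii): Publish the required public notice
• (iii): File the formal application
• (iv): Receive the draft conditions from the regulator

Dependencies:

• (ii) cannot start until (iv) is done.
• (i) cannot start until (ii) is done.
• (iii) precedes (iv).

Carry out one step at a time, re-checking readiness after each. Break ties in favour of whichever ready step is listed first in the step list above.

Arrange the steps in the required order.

(iii) has no prerequisites → (iii) first.
Next only (iv) has its prerequisites met → (iv).
That leaves (ii) as the only ready step → (ii).
(i) is the only step now ready → (i).

(iii), (iv), (ii), (i)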